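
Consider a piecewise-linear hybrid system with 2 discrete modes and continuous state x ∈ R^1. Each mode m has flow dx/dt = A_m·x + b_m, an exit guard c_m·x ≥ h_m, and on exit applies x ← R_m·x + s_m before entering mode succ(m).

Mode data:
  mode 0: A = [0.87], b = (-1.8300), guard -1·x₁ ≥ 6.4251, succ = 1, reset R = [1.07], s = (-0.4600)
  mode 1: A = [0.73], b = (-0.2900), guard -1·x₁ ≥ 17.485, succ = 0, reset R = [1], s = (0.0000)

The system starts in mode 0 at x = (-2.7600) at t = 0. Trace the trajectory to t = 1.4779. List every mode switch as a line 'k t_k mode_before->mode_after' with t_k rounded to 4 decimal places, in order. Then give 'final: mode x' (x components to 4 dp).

Mode 0: guard c·x = 6.4251 hit at Δt = 0.6456 (t = 0.6456), x⁻ = (-6.4251) → reset → x⁺ = (-7.3349), jump to mode 1
Mode 1: flow for 0.8323 to horizon, guard not reached → x = (-13.7988)

1 0.6456 0->1
final: 1 -13.7988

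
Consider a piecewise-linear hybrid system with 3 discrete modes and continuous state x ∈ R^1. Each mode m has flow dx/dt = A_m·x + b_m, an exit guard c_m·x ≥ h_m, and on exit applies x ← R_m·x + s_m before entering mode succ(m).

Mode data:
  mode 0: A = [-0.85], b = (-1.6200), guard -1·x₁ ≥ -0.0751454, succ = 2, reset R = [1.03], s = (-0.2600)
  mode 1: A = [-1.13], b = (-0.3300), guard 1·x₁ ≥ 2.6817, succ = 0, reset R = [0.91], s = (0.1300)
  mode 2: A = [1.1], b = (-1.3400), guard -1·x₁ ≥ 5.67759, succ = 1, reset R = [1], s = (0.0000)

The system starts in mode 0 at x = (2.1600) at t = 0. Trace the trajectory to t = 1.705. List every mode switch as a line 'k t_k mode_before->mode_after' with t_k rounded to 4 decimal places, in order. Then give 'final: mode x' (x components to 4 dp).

1 0.8459 0->2
final: 2 -2.3858

Mode 0: guard c·x = -0.0751 hit at Δt = 0.8459 (t = 0.8459), x⁻ = (0.0751) → reset → x⁺ = (-0.1826), jump to mode 2
Mode 2: flow for 0.8591 to horizon, guard not reached → x = (-2.3858)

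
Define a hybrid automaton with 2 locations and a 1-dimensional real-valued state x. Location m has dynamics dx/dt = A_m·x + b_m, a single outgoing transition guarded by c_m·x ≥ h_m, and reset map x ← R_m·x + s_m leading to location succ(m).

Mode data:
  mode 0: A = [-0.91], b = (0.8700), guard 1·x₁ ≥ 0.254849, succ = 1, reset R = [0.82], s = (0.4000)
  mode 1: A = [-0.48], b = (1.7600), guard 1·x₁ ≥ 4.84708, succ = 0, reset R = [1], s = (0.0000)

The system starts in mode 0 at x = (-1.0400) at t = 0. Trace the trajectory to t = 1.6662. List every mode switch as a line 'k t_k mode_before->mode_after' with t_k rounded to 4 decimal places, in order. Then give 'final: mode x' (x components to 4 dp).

1 1.1496 0->1
final: 1 1.2805

Mode 0: guard c·x = 0.2548 hit at Δt = 1.1496 (t = 1.1496), x⁻ = (0.2548) → reset → x⁺ = (0.6090), jump to mode 1
Mode 1: flow for 0.5166 to horizon, guard not reached → x = (1.2805)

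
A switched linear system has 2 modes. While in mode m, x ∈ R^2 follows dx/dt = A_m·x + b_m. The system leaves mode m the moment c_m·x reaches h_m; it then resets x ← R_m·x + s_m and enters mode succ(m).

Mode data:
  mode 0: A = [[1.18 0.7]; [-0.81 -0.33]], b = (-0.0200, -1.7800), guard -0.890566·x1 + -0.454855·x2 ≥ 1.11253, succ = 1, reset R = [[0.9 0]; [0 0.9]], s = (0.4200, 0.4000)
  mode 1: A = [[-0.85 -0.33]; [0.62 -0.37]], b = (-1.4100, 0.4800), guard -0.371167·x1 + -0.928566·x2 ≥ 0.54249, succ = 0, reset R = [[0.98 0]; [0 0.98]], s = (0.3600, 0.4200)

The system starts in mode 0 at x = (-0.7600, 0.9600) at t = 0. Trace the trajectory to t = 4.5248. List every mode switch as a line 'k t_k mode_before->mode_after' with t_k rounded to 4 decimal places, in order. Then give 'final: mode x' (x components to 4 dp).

1 0.6992 0->1
2 2.1243 1->0
3 2.3574 0->1
4 3.8036 1->0
5 4.0270 0->1
final: 1 -1.1712 0.4352

Mode 0: guard c·x = 1.1125 hit at Δt = 0.6992 (t = 0.6992), x⁻ = (-1.3243, 0.1470) → reset → x⁺ = (-0.7719, 0.5323), jump to mode 1
Mode 1: guard c·x = 0.5425 hit at Δt = 1.4251 (t = 2.1243), x⁻ = (-1.4590, -0.0011) → reset → x⁺ = (-1.0698, 0.4190), jump to mode 0
Mode 0: guard c·x = 1.1125 hit at Δt = 0.2331 (t = 2.3574), x⁻ = (-1.3552, 0.2075) → reset → x⁺ = (-0.7997, 0.5868), jump to mode 1
Mode 1: guard c·x = 0.5425 hit at Δt = 1.4461 (t = 3.8036), x⁻ = (-1.4787, 0.0068) → reset → x⁺ = (-1.0891, 0.4267), jump to mode 0
Mode 0: guard c·x = 1.1125 hit at Δt = 0.2234 (t = 4.0270), x⁻ = (-1.3646, 0.2258) → reset → x⁺ = (-0.8081, 0.6032), jump to mode 1
Mode 1: flow for 0.4978 to horizon, guard not reached → x = (-1.1712, 0.4352)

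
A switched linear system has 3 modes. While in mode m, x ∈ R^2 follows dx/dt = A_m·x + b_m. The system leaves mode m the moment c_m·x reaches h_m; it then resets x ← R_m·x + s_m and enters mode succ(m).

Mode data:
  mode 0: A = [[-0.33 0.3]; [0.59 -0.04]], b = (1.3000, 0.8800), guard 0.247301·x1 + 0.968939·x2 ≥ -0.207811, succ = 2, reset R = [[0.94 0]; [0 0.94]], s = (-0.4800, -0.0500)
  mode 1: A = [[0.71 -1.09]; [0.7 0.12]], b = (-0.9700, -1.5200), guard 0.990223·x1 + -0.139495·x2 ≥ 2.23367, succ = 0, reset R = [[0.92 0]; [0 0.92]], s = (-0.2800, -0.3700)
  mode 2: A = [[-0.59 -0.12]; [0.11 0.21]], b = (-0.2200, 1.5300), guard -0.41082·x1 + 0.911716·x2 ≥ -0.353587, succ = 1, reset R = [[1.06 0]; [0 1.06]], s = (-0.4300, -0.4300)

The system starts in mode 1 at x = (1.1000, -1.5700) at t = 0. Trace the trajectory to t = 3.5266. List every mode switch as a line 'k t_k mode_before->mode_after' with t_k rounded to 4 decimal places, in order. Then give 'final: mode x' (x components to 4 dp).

1 0.4460 1->0
2 1.1860 0->2
3 1.6234 2->1
4 3.0469 1->0
final: 0 1.6815 -1.1994

Mode 1: guard c·x = 2.2337 hit at Δt = 0.4460 (t = 0.4460), x⁻ = (1.9924, -1.8696) → reset → x⁺ = (1.5530, -2.0900), jump to mode 0
Mode 0: guard c·x = -0.2078 hit at Δt = 0.7400 (t = 1.1860), x⁻ = (1.8023, -0.6745) → reset → x⁺ = (1.2142, -0.6840), jump to mode 2
Mode 2: guard c·x = -0.3536 hit at Δt = 0.4374 (t = 1.6234), x⁻ = (0.8684, 0.0035) → reset → x⁺ = (0.4905, -0.4263), jump to mode 1
Mode 1: guard c·x = 2.2337 hit at Δt = 1.4235 (t = 3.0469), x⁻ = (1.9896, -1.8892) → reset → x⁺ = (1.5504, -2.1081), jump to mode 0
Mode 0: flow for 0.4797 to horizon, guard not reached → x = (1.6815, -1.1994)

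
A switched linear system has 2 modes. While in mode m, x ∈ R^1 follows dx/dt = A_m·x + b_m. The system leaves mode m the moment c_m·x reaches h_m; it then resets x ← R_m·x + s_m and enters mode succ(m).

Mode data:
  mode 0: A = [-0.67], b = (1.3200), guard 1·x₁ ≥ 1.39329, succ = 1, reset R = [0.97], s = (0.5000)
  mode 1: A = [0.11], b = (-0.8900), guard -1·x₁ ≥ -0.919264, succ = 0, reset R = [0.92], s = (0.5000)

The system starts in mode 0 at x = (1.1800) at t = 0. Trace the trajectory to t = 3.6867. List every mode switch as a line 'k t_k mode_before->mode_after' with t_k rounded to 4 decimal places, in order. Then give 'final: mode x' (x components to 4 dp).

Mode 0: guard c·x = 1.3933 hit at Δt = 0.4696 (t = 0.4696), x⁻ = (1.3933) → reset → x⁺ = (1.8515), jump to mode 1
Mode 1: guard c·x = -0.9193 hit at Δt = 1.2659 (t = 1.7355), x⁻ = (0.9193) → reset → x⁺ = (1.3457), jump to mode 0
Mode 0: guard c·x = 1.3933 hit at Δt = 0.1183 (t = 1.8537), x⁻ = (1.3933) → reset → x⁺ = (1.8515), jump to mode 1
Mode 1: guard c·x = -0.9193 hit at Δt = 1.2659 (t = 3.1196), x⁻ = (0.9193) → reset → x⁺ = (1.3457), jump to mode 0
Mode 0: guard c·x = 1.3933 hit at Δt = 0.1183 (t = 3.2379), x⁻ = (1.3933) → reset → x⁺ = (1.8515), jump to mode 1
Mode 1: flow for 0.4488 to horizon, guard not reached → x = (1.5357)

1 0.4696 0->1
2 1.7355 1->0
3 1.8537 0->1
4 3.1196 1->0
5 3.2379 0->1
final: 1 1.5357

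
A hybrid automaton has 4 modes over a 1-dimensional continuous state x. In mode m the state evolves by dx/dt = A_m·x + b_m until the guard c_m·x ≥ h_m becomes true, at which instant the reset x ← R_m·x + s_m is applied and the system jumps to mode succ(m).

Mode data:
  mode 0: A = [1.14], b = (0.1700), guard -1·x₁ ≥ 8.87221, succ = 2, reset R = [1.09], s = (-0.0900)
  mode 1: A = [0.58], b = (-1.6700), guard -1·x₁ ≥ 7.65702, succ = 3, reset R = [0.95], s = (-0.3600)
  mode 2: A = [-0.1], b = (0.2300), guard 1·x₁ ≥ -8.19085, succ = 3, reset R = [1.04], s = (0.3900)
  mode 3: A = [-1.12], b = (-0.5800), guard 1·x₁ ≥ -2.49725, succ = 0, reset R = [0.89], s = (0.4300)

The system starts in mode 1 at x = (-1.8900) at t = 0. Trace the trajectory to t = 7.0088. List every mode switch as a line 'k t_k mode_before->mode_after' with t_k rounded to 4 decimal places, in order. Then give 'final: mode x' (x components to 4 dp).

1 1.3666 1->3
2 2.5091 3->0
3 3.9733 0->2
4 5.3678 2->3
5 6.5703 3->0
final: 0 -2.8585

Mode 1: guard c·x = 7.6570 hit at Δt = 1.3666 (t = 1.3666), x⁻ = (-7.6570) → reset → x⁺ = (-7.6342), jump to mode 3
Mode 3: guard c·x = -2.4973 hit at Δt = 1.1425 (t = 2.5091), x⁻ = (-2.4973) → reset → x⁺ = (-1.7926), jump to mode 0
Mode 0: guard c·x = 8.8722 hit at Δt = 1.4642 (t = 3.9733), x⁻ = (-8.8722) → reset → x⁺ = (-9.7607), jump to mode 2
Mode 2: guard c·x = -8.1908 hit at Δt = 1.3945 (t = 5.3678), x⁻ = (-8.1908) → reset → x⁺ = (-8.1285), jump to mode 3
Mode 3: guard c·x = -2.4973 hit at Δt = 1.2025 (t = 6.5703), x⁻ = (-2.4973) → reset → x⁺ = (-1.7926), jump to mode 0
Mode 0: flow for 0.4385 to horizon, guard not reached → x = (-2.8585)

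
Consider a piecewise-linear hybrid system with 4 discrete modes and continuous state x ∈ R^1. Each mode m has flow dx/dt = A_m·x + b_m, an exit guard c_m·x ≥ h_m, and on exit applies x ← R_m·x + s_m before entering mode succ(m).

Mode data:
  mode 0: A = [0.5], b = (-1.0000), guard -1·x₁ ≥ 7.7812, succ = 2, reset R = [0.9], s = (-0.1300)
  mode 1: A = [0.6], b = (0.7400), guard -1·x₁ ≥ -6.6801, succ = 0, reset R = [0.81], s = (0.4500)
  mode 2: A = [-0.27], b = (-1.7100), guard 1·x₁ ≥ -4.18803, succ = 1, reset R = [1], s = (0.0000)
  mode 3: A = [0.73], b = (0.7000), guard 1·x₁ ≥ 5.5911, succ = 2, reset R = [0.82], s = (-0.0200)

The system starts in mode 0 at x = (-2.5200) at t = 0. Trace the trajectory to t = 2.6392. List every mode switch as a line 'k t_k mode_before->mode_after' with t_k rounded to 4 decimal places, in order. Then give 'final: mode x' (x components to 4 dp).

Mode 0: guard c·x = 7.7812 hit at Δt = 1.5439 (t = 1.5439), x⁻ = (-7.7812) → reset → x⁺ = (-7.1331), jump to mode 2
Mode 2: flow for 1.0953 to horizon, guard not reached → x = (-6.9283)

1 1.5439 0->2
final: 2 -6.9283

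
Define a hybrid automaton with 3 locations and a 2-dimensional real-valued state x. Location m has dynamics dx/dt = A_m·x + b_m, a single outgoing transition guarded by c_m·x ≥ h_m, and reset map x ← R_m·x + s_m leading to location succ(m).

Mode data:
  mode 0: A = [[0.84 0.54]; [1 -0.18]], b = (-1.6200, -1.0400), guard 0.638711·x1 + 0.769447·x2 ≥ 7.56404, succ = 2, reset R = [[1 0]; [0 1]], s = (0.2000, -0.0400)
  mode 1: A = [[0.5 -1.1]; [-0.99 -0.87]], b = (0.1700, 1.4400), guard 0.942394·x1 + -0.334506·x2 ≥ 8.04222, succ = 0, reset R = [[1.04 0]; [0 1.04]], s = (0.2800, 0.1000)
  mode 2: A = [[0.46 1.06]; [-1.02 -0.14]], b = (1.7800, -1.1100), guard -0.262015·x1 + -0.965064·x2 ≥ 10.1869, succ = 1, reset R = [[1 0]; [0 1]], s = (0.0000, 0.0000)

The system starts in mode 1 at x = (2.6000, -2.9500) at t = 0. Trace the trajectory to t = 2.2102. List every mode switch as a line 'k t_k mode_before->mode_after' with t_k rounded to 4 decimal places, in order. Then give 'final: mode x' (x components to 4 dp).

1 0.8095 1->0
2 1.3522 0->2
final: 2 13.0869 -10.6788

Mode 1: guard c·x = 8.0422 hit at Δt = 0.8095 (t = 0.8095), x⁻ = (7.2886, -3.5081) → reset → x⁺ = (7.8601, -3.5484), jump to mode 0
Mode 0: guard c·x = 7.5640 hit at Δt = 0.5427 (t = 1.3522), x⁻ = (10.7058, 0.9437) → reset → x⁺ = (10.9058, 0.9037), jump to mode 2
Mode 2: flow for 0.8580 to horizon, guard not reached → x = (13.0869, -10.6788)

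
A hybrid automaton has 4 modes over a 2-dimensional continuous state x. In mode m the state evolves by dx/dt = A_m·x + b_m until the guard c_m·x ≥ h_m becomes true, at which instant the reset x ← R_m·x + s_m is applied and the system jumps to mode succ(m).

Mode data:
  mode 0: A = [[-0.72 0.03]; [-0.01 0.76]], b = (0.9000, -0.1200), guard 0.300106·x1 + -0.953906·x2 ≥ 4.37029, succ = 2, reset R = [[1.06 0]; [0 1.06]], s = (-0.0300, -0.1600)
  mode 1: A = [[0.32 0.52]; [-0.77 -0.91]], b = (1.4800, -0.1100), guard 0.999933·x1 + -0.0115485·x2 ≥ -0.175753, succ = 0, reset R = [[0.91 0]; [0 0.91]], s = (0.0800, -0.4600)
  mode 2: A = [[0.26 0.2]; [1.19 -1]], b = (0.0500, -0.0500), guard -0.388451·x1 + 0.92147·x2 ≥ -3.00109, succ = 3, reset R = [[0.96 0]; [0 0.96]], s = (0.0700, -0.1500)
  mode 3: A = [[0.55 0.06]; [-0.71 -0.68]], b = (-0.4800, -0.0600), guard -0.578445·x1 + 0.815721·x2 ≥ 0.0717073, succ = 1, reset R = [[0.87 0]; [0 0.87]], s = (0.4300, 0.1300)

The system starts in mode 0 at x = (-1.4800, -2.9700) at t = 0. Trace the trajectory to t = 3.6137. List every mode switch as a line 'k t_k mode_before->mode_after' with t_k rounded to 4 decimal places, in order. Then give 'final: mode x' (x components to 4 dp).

1 0.5986 0->2
2 1.0492 2->3
3 1.8525 3->1
4 3.1645 1->0
final: 0 0.2817 -0.6534

Mode 0: guard c·x = 4.3703 hit at Δt = 0.5986 (t = 0.5986), x⁻ = (-0.5805, -4.7641) → reset → x⁺ = (-0.6453, -5.2099), jump to mode 2
Mode 2: guard c·x = -3.0011 hit at Δt = 0.4506 (t = 1.0492), x⁻ = (-1.1231, -3.7303) → reset → x⁺ = (-1.0081, -3.7311), jump to mode 3
Mode 3: guard c·x = 0.0717 hit at Δt = 0.8033 (t = 1.8525), x⁻ = (-2.2132, -1.4816) → reset → x⁺ = (-1.4955, -1.1590), jump to mode 1
Mode 1: guard c·x = -0.1758 hit at Δt = 1.3120 (t = 3.1645), x⁻ = (-0.1752, 0.0458) → reset → x⁺ = (-0.0795, -0.4183), jump to mode 0
Mode 0: flow for 0.4492 to horizon, guard not reached → x = (0.2817, -0.6534)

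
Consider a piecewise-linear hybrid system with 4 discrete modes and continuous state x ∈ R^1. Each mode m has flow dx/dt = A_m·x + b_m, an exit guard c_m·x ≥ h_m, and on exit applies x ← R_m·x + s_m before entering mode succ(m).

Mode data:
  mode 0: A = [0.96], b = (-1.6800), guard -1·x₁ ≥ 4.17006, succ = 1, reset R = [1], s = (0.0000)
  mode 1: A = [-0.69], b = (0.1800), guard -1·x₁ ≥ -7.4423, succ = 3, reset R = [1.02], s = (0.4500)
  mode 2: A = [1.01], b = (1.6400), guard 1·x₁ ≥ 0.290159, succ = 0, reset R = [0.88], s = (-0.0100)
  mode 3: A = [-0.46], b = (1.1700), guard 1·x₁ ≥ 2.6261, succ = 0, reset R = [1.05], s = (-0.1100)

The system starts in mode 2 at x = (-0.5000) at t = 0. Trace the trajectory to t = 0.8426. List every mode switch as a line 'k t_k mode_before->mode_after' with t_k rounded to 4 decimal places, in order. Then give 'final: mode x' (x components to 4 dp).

Mode 2: guard c·x = 0.2902 hit at Δt = 0.5272 (t = 0.5272), x⁻ = (0.2902) → reset → x⁺ = (0.2453), jump to mode 0
Mode 0: flow for 0.3154 to horizon, guard not reached → x = (-0.2867)

1 0.5272 2->0
final: 0 -0.2867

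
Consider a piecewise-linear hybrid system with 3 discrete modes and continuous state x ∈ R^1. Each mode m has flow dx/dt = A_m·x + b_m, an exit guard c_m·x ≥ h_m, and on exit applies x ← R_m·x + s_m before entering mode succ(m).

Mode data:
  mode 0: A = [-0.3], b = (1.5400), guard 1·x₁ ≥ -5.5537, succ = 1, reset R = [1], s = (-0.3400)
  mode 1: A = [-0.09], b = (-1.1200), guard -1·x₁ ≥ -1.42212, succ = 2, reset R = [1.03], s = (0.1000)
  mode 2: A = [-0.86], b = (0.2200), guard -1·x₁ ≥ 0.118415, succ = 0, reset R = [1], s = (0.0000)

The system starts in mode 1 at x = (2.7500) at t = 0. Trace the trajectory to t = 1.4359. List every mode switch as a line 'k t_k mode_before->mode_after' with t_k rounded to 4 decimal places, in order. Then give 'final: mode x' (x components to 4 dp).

Mode 1: guard c·x = -1.4221 hit at Δt = 1.0161 (t = 1.0161), x⁻ = (1.4221) → reset → x⁺ = (1.5648), jump to mode 2
Mode 2: flow for 0.4198 to horizon, guard not reached → x = (1.1681)

1 1.0161 1->2
final: 2 1.1681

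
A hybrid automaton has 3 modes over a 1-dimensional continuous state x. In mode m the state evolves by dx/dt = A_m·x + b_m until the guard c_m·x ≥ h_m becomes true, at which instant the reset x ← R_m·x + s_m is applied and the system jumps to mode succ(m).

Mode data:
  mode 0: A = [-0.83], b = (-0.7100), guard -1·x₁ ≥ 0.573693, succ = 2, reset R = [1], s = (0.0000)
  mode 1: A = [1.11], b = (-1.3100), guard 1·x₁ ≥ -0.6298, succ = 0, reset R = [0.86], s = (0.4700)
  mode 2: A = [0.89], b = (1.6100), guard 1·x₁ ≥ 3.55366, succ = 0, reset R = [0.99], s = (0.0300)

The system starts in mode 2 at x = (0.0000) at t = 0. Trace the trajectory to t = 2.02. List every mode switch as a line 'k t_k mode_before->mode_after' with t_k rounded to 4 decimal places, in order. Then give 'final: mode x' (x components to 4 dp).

Mode 2: guard c·x = 3.5537 hit at Δt = 1.2210 (t = 1.2210), x⁻ = (3.5537) → reset → x⁺ = (3.5481), jump to mode 0
Mode 0: flow for 0.7990 to horizon, guard not reached → x = (1.4134)

1 1.2210 2->0
final: 0 1.4134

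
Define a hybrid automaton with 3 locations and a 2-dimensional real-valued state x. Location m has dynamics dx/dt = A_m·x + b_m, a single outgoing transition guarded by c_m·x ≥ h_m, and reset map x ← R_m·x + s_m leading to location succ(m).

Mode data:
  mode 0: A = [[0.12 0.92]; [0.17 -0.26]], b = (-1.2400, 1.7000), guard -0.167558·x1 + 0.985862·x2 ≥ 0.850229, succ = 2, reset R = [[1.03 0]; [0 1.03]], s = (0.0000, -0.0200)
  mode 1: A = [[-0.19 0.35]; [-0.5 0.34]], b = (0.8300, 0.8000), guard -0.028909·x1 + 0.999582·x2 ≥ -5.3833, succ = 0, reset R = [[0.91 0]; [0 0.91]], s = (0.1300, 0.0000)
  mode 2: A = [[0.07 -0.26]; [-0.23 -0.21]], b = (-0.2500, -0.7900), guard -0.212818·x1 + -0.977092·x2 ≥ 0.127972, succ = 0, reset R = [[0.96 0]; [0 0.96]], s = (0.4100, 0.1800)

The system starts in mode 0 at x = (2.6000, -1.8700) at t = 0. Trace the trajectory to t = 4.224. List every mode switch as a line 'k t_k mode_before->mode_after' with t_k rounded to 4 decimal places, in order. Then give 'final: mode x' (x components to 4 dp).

Mode 0: guard c·x = 0.8502 hit at Δt = 1.4125 (t = 1.4125), x⁻ = (0.6574, 0.9742) → reset → x⁺ = (0.6772, 0.9834), jump to mode 2
Mode 2: guard c·x = 0.1280 hit at Δt = 1.2143 (t = 2.6268), x⁻ = (0.2990, -0.1961) → reset → x⁺ = (0.6971, -0.0083), jump to mode 0
Mode 0: guard c·x = 0.8502 hit at Δt = 0.5543 (t = 3.1811), x⁻ = (0.2768, 0.9095) → reset → x⁺ = (0.2851, 0.9167), jump to mode 2
Mode 2: flow for 1.0429 to horizon, guard not reached → x = (-0.0847, -0.0196)

1 1.4125 0->2
2 2.6268 2->0
3 3.1811 0->2
final: 2 -0.0847 -0.0196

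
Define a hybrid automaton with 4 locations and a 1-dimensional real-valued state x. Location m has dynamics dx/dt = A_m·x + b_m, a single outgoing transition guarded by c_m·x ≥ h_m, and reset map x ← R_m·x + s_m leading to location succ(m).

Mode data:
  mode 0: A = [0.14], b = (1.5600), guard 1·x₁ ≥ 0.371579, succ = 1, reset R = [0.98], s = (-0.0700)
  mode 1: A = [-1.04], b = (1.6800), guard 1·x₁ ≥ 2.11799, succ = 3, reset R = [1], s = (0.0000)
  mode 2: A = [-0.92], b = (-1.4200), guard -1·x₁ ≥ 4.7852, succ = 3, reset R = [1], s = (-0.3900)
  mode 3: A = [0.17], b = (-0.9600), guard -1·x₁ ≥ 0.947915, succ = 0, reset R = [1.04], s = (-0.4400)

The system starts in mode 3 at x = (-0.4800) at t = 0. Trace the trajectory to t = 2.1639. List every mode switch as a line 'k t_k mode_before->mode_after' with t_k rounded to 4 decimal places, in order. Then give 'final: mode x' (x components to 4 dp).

Mode 3: guard c·x = 0.9479 hit at Δt = 0.4329 (t = 0.4329), x⁻ = (-0.9479) → reset → x⁺ = (-1.4258), jump to mode 0
Mode 0: guard c·x = 0.3716 hit at Δt = 1.2123 (t = 1.6452), x⁻ = (0.3716) → reset → x⁺ = (0.2941), jump to mode 1
Mode 1: flow for 0.5187 to horizon, guard not reached → x = (0.8450)

1 0.4329 3->0
2 1.6452 0->1
final: 1 0.8450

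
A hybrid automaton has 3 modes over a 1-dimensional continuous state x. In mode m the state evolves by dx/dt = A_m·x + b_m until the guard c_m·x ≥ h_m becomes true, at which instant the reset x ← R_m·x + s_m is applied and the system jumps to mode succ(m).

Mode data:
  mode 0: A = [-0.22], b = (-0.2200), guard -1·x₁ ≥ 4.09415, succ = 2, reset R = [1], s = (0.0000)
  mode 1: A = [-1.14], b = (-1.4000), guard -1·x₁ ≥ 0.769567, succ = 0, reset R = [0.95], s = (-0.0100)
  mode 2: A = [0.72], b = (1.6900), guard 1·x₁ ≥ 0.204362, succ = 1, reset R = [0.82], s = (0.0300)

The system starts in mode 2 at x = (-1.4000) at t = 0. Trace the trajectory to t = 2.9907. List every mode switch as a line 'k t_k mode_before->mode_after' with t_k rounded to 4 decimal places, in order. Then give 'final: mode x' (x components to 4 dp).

1 1.3763 2->1
2 2.3714 1->0
final: 0 -0.7741

Mode 2: guard c·x = 0.2044 hit at Δt = 1.3763 (t = 1.3763), x⁻ = (0.2044) → reset → x⁺ = (0.1976), jump to mode 1
Mode 1: guard c·x = 0.7696 hit at Δt = 0.9951 (t = 2.3714), x⁻ = (-0.7696) → reset → x⁺ = (-0.7411), jump to mode 0
Mode 0: flow for 0.6193 to horizon, guard not reached → x = (-0.7741)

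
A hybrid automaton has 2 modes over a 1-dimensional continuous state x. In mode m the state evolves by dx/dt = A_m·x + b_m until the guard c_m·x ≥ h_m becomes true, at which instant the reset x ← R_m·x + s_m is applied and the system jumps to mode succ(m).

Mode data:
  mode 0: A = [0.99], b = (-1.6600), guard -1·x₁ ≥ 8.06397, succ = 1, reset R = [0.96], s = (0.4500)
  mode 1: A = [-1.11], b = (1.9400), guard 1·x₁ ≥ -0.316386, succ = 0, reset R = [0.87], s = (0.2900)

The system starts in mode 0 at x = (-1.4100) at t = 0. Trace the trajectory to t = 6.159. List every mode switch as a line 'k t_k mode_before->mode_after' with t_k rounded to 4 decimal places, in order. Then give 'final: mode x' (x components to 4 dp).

Mode 0: guard c·x = 8.0640 hit at Δt = 1.1608 (t = 1.1608), x⁻ = (-8.0640) → reset → x⁺ = (-7.2914), jump to mode 1
Mode 1: guard c·x = -0.3164 hit at Δt = 1.3305 (t = 2.4913), x⁻ = (-0.3164) → reset → x⁺ = (0.0147), jump to mode 0
Mode 0: guard c·x = 8.0640 hit at Δt = 1.7861 (t = 4.2774), x⁻ = (-8.0640) → reset → x⁺ = (-7.2914), jump to mode 1
Mode 1: guard c·x = -0.3164 hit at Δt = 1.3305 (t = 5.6079), x⁻ = (-0.3164) → reset → x⁺ = (0.0147), jump to mode 0
Mode 0: flow for 0.5511 to horizon, guard not reached → x = (-1.1911)

1 1.1608 0->1
2 2.4913 1->0
3 4.2774 0->1
4 5.6079 1->0
final: 0 -1.1911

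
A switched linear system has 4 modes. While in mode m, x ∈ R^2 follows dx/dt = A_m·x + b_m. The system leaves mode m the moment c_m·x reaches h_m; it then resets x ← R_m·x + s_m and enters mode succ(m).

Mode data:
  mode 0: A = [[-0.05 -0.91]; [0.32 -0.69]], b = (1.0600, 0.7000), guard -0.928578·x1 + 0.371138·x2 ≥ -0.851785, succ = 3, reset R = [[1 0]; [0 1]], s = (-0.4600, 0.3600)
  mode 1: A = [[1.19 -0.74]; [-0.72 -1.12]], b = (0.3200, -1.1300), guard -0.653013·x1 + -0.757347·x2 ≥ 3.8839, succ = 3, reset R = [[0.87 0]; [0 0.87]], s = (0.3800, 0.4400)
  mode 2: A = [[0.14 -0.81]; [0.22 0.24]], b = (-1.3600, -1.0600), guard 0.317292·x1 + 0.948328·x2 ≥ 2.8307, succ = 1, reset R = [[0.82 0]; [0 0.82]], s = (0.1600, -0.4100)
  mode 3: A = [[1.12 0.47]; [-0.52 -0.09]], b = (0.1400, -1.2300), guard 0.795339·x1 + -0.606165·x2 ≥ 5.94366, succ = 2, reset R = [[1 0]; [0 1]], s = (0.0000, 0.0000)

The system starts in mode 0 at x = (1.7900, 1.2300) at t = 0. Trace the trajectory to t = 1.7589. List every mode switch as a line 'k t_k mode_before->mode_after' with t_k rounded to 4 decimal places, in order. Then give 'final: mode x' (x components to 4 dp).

1 0.9622 0->3
final: 3 3.4246 -0.0714

Mode 0: guard c·x = -0.8518 hit at Δt = 0.9622 (t = 0.9622), x⁻ = (1.5160, 1.4980) → reset → x⁺ = (1.0560, 1.8580), jump to mode 3
Mode 3: flow for 0.7967 to horizon, guard not reached → x = (3.4246, -0.0714)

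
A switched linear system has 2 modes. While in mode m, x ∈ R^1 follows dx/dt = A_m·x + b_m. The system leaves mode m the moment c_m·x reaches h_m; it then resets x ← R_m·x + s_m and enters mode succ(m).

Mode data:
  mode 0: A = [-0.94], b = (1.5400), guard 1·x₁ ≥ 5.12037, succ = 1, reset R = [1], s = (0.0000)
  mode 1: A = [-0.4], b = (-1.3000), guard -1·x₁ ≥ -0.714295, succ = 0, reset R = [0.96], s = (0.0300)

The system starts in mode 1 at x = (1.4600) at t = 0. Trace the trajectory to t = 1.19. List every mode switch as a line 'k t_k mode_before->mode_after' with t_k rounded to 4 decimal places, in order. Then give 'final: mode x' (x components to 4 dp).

1 0.4309 1->0
final: 0 1.1863

Mode 1: guard c·x = -0.7143 hit at Δt = 0.4309 (t = 0.4309), x⁻ = (0.7143) → reset → x⁺ = (0.7157), jump to mode 0
Mode 0: flow for 0.7591 to horizon, guard not reached → x = (1.1863)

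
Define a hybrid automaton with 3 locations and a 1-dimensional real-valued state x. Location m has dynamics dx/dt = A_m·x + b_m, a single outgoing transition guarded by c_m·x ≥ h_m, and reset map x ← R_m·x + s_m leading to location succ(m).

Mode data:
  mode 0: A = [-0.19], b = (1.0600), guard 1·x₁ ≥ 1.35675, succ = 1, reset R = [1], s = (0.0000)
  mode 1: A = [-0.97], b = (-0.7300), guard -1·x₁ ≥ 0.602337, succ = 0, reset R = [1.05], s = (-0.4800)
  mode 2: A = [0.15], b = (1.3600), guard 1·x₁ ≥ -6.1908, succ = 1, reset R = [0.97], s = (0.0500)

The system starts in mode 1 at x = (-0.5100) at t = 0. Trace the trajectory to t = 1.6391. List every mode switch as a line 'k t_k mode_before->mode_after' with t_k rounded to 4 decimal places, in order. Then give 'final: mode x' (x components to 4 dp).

1 0.4939 1->0
final: 0 0.1960

Mode 1: guard c·x = 0.6023 hit at Δt = 0.4939 (t = 0.4939), x⁻ = (-0.6023) → reset → x⁺ = (-1.1125), jump to mode 0
Mode 0: flow for 1.1452 to horizon, guard not reached → x = (0.1960)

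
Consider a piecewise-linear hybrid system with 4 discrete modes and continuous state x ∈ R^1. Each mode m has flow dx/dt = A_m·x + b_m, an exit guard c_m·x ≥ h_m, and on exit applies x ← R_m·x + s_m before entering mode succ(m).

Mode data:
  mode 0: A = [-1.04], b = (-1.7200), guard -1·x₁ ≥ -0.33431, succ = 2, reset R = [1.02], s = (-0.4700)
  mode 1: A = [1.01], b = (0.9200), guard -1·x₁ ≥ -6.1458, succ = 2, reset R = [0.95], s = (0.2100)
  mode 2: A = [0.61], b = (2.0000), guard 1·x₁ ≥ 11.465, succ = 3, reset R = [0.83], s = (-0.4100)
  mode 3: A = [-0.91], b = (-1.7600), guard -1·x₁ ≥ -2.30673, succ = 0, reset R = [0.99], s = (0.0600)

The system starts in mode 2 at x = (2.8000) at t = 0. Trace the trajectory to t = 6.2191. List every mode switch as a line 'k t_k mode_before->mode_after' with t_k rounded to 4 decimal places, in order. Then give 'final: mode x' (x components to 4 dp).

Mode 2: guard c·x = 11.4650 hit at Δt = 1.4525 (t = 1.4525), x⁻ = (11.4650) → reset → x⁺ = (9.1059), jump to mode 3
Mode 3: guard c·x = -2.3067 hit at Δt = 1.0514 (t = 2.5039), x⁻ = (2.3067) → reset → x⁺ = (2.3437), jump to mode 0
Mode 0: guard c·x = -0.3343 hit at Δt = 0.6716 (t = 3.1755), x⁻ = (0.3343) → reset → x⁺ = (-0.1290), jump to mode 2
Mode 2: guard c·x = 11.4650 hit at Δt = 2.5303 (t = 5.7059), x⁻ = (11.4650) → reset → x⁺ = (9.1059), jump to mode 3
Mode 3: flow for 0.5132 to horizon, guard not reached → x = (4.9863)

1 1.4525 2->3
2 2.5039 3->0
3 3.1755 0->2
4 5.7059 2->3
final: 3 4.9863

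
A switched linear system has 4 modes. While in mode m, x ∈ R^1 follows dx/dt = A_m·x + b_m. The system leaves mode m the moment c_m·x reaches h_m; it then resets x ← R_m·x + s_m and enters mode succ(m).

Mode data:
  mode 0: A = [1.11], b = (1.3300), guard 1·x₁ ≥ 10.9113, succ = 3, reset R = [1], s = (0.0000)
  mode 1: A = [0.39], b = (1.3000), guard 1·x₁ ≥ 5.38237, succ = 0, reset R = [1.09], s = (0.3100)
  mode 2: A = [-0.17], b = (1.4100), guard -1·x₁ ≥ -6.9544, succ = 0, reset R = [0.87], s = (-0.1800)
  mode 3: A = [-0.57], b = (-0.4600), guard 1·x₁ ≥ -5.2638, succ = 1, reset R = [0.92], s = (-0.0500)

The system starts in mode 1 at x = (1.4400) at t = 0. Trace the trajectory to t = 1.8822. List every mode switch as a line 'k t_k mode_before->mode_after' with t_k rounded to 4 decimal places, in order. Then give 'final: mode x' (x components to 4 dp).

1 1.5438 1->0
final: 0 9.5390

Mode 1: guard c·x = 5.3824 hit at Δt = 1.5438 (t = 1.5438), x⁻ = (5.3824) → reset → x⁺ = (6.1768), jump to mode 0
Mode 0: flow for 0.3384 to horizon, guard not reached → x = (9.5390)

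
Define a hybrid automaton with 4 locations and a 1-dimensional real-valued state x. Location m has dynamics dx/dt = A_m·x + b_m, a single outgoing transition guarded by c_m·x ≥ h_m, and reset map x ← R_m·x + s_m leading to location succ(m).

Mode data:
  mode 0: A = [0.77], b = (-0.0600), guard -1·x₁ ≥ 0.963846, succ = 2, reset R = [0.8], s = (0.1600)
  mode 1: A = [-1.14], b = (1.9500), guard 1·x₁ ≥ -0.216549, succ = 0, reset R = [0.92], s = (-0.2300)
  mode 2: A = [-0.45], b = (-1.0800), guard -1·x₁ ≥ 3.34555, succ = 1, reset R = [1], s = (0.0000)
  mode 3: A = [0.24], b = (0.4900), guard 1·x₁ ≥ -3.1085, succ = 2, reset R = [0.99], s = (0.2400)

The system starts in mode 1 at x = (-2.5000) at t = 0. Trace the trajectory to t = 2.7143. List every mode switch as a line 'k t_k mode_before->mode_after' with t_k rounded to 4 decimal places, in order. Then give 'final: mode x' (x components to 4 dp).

Mode 1: guard c·x = -0.2165 hit at Δt = 0.6856 (t = 0.6856), x⁻ = (-0.2165) → reset → x⁺ = (-0.4292), jump to mode 0
Mode 0: guard c·x = 0.9638 hit at Δt = 0.9349 (t = 1.6205), x⁻ = (-0.9638) → reset → x⁺ = (-0.6111), jump to mode 2
Mode 2: flow for 1.0938 to horizon, guard not reached → x = (-1.3065)

1 0.6856 1->0
2 1.6205 0->2
final: 2 -1.3065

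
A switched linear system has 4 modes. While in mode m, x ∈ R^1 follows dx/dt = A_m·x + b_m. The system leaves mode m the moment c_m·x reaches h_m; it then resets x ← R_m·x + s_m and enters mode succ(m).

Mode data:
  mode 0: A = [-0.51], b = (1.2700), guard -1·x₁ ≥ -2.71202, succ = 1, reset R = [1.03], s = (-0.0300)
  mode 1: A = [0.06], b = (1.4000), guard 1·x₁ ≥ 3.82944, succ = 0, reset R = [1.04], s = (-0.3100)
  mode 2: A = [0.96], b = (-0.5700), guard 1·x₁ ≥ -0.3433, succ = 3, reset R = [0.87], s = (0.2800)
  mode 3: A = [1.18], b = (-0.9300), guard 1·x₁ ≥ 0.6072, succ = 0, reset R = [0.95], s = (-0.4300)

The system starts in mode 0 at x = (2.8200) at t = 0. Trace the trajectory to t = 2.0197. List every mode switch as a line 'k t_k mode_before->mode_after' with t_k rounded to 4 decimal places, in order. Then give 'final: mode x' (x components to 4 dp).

Mode 0: guard c·x = -2.7120 hit at Δt = 0.7777 (t = 0.7777), x⁻ = (2.7120) → reset → x⁺ = (2.7634), jump to mode 1
Mode 1: guard c·x = 3.8294 hit at Δt = 0.6673 (t = 1.4450), x⁻ = (3.8294) → reset → x⁺ = (3.6726), jump to mode 0
Mode 0: flow for 0.5747 to horizon, guard not reached → x = (3.3722)

1 0.7777 0->1
2 1.4450 1->0
final: 0 3.3722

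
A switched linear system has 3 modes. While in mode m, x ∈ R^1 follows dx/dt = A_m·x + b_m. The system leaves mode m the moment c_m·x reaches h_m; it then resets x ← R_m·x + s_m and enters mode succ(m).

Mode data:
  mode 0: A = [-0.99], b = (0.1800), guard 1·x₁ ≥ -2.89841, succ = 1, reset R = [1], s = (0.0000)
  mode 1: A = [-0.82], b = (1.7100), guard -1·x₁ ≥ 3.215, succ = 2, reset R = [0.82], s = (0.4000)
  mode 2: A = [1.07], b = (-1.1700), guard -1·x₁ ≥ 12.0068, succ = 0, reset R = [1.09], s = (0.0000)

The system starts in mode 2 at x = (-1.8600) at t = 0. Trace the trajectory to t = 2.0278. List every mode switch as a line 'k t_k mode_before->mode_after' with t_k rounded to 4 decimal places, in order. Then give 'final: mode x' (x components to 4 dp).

Mode 2: guard c·x = 12.0068 hit at Δt = 1.3922 (t = 1.3922), x⁻ = (-12.0068) → reset → x⁺ = (-13.0874), jump to mode 0
Mode 0: flow for 0.6356 to horizon, guard not reached → x = (-6.8906)

1 1.3922 2->0
final: 0 -6.8906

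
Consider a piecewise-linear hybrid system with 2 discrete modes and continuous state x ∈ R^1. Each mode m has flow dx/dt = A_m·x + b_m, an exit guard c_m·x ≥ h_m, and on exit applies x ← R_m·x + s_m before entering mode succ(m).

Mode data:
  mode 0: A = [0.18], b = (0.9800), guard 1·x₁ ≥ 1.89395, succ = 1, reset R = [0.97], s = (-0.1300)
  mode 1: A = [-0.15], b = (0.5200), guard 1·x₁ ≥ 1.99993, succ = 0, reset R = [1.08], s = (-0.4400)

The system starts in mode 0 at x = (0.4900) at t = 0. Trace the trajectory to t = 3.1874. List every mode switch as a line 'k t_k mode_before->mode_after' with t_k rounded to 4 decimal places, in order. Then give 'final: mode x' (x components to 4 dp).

Mode 0: guard c·x = 1.8940 hit at Δt = 1.1797 (t = 1.1797), x⁻ = (1.8939) → reset → x⁺ = (1.7071), jump to mode 1
Mode 1: guard c·x = 1.9999 hit at Δt = 1.2134 (t = 2.3931), x⁻ = (1.9999) → reset → x⁺ = (1.7199), jump to mode 0
Mode 0: guard c·x = 1.8940 hit at Δt = 0.1333 (t = 2.5264), x⁻ = (1.8939) → reset → x⁺ = (1.7071), jump to mode 1
Mode 1: flow for 0.6610 to horizon, guard not reached → x = (1.8732)

1 1.1797 0->1
2 2.3931 1->0
3 2.5264 0->1
final: 1 1.8732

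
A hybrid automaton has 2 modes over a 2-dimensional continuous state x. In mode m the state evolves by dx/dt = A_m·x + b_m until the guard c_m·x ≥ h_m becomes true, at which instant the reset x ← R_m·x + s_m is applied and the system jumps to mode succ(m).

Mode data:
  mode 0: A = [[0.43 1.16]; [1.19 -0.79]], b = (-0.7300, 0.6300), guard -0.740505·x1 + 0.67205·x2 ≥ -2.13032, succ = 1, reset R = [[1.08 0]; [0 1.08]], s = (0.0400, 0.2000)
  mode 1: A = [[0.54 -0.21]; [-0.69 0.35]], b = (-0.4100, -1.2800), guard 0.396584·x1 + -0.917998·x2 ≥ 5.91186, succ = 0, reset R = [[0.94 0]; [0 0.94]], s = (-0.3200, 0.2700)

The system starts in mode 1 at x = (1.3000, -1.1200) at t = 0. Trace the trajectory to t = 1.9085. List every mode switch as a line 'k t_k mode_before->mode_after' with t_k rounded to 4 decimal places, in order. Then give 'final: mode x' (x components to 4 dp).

1 1.1566 1->0
2 1.5651 0->1
final: 1 0.7430 -3.6398

Mode 1: guard c·x = 5.9119 hit at Δt = 1.1566 (t = 1.1566), x⁻ = (2.6988, -5.2740) → reset → x⁺ = (2.2169, -4.6876), jump to mode 0
Mode 0: guard c·x = -2.1303 hit at Δt = 0.4085 (t = 1.5651), x⁻ = (0.4629, -2.6599) → reset → x⁺ = (0.5399, -2.6727), jump to mode 1
Mode 1: flow for 0.3434 to horizon, guard not reached → x = (0.7430, -3.6398)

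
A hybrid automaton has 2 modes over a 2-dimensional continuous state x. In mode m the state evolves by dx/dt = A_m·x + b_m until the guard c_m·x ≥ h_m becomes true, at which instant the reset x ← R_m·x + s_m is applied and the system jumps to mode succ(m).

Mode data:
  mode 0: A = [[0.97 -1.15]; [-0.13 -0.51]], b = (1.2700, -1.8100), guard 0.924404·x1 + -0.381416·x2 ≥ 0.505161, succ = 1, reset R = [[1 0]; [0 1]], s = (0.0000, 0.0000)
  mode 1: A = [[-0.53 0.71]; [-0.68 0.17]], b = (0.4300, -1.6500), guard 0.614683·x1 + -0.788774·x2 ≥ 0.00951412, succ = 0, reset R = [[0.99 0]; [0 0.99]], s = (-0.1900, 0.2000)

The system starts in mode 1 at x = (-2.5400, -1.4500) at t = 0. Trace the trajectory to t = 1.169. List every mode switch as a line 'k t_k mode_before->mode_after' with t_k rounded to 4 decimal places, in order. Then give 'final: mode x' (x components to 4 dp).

1 0.7019 1->0
final: 0 -1.7883 -1.7971

Mode 1: guard c·x = 0.0095 hit at Δt = 0.7019 (t = 0.7019), x⁻ = (-2.1468, -1.6851) → reset → x⁺ = (-2.3153, -1.4682), jump to mode 0
Mode 0: flow for 0.4671 to horizon, guard not reached → x = (-1.7883, -1.7971)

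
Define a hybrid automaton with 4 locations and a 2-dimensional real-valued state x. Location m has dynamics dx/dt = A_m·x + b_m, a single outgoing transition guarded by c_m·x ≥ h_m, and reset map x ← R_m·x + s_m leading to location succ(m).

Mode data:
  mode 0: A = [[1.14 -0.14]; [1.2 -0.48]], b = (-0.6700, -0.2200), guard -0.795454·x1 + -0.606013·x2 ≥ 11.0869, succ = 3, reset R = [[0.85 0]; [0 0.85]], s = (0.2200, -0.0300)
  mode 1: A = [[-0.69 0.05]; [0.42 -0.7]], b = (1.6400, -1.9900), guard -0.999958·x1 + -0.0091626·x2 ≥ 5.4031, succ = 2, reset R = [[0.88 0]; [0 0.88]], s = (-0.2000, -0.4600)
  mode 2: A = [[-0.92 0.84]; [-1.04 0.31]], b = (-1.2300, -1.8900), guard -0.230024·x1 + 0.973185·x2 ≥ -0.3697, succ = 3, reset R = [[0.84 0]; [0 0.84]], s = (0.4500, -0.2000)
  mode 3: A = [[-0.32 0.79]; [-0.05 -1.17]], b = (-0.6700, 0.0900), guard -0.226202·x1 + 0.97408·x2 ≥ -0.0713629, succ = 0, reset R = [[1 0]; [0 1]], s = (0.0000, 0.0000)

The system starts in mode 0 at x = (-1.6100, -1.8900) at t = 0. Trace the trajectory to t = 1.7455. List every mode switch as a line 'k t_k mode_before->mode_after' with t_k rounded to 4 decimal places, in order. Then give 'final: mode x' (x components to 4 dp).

Mode 0: guard c·x = 11.0869 hit at Δt = 1.3928 (t = 1.3928), x⁻ = (-8.6674, -6.9180) → reset → x⁺ = (-7.1473, -5.9103), jump to mode 3
Mode 3: flow for 0.3527 to horizon, guard not reached → x = (-7.8598, -3.7764)

1 1.3928 0->3
final: 3 -7.8598 -3.7764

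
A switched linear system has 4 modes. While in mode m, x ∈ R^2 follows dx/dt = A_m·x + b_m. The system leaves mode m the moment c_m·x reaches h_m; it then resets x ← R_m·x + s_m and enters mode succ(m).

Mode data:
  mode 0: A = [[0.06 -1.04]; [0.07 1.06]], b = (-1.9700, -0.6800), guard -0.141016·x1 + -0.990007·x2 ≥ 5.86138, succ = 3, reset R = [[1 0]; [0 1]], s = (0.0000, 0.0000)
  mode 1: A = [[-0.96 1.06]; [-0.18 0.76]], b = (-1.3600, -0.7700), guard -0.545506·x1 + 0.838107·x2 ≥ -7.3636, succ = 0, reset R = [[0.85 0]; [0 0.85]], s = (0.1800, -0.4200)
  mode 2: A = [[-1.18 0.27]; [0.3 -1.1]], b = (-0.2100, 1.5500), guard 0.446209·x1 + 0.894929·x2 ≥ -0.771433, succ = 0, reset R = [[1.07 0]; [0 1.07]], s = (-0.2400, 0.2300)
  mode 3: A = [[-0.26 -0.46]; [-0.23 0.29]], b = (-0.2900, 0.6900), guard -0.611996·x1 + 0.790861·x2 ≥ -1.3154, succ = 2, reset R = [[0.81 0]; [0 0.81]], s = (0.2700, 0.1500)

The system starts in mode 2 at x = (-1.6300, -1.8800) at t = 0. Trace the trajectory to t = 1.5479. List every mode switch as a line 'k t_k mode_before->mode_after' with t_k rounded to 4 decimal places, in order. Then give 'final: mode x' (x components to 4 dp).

Mode 2: guard c·x = -0.7714 hit at Δt = 0.6471 (t = 0.6471), x⁻ = (-0.9716, -0.3776) → reset → x⁺ = (-1.2796, -0.1740), jump to mode 0
Mode 0: flow for 0.9008 to horizon, guard not reached → x = (-2.4101, -1.6740)

1 0.6471 2->0
final: 0 -2.4101 -1.6740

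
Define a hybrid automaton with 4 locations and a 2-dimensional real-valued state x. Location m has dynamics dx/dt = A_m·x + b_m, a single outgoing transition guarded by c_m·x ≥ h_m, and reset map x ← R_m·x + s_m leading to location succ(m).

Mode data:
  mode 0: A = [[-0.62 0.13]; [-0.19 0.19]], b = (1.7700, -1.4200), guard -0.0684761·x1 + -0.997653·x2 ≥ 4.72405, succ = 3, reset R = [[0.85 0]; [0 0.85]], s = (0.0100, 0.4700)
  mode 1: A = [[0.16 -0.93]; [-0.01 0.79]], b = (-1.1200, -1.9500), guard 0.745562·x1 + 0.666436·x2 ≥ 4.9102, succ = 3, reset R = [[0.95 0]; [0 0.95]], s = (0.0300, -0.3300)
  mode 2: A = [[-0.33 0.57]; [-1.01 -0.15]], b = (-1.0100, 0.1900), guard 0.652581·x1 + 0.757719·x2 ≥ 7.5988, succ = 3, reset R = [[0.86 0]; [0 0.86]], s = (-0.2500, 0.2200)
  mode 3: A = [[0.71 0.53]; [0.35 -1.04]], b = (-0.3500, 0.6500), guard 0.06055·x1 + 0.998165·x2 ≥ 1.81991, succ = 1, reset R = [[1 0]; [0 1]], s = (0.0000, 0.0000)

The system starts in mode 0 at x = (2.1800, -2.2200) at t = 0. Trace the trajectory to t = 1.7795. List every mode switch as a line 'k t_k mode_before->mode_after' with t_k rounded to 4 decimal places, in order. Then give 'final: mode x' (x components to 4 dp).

Mode 0: guard c·x = 4.7241 hit at Δt = 1.0640 (t = 1.0640), x⁻ = (2.1361, -4.8818) → reset → x⁺ = (1.8256, -3.6795), jump to mode 3
Mode 3: flow for 0.7155 to horizon, guard not reached → x = (1.5449, -1.1375)

1 1.0640 0->3
final: 3 1.5449 -1.1375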